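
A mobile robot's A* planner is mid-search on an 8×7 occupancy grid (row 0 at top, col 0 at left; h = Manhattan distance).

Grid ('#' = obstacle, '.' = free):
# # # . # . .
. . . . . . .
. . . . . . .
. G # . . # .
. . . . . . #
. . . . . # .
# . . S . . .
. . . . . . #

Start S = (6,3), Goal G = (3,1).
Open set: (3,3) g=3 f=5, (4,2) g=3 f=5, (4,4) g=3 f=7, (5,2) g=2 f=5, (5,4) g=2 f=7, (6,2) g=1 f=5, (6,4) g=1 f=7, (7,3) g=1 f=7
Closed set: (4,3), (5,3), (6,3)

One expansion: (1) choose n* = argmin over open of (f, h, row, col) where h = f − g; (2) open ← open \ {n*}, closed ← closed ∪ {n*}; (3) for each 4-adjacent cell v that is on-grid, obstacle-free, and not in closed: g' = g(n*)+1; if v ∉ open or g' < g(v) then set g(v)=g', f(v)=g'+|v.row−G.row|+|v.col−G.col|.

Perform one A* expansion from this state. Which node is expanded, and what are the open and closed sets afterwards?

step 1: expand (3,3) (f=5, h=2) → closed; open now [(2,3) g=4 f=7, (3,4) g=4 f=7, (4,2) g=3 f=5, (4,4) g=3 f=7, (5,2) g=2 f=5, (5,4) g=2 f=7, (6,2) g=1 f=5, (6,4) g=1 f=7, (7,3) g=1 f=7]

expanded=(3,3); open=[(2,3) g=4 f=7, (3,4) g=4 f=7, (4,2) g=3 f=5, (4,4) g=3 f=7, (5,2) g=2 f=5, (5,4) g=2 f=7, (6,2) g=1 f=5, (6,4) g=1 f=7, (7,3) g=1 f=7]; closed=[(3,3), (4,3), (5,3), (6,3)]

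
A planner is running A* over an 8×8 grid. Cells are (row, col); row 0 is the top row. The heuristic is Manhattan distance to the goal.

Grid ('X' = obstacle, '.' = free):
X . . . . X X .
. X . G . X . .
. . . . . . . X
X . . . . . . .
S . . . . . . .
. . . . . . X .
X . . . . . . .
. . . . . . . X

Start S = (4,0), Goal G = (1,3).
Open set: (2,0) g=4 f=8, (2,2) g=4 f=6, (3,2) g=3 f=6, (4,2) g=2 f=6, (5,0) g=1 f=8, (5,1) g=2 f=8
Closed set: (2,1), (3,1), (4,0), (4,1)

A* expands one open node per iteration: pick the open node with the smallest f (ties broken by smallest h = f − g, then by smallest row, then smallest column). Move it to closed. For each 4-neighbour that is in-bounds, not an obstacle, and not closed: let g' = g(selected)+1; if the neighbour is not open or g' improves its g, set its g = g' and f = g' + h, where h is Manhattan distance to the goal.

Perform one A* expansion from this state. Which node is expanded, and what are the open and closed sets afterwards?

step 1: expand (2,2) (f=6, h=2) → closed; open now [(1,2) g=5 f=6, (2,0) g=4 f=8, (2,3) g=5 f=6, (3,2) g=3 f=6, (4,2) g=2 f=6, (5,0) g=1 f=8, (5,1) g=2 f=8]

expanded=(2,2); open=[(1,2) g=5 f=6, (2,0) g=4 f=8, (2,3) g=5 f=6, (3,2) g=3 f=6, (4,2) g=2 f=6, (5,0) g=1 f=8, (5,1) g=2 f=8]; closed=[(2,1), (2,2), (3,1), (4,0), (4,1)]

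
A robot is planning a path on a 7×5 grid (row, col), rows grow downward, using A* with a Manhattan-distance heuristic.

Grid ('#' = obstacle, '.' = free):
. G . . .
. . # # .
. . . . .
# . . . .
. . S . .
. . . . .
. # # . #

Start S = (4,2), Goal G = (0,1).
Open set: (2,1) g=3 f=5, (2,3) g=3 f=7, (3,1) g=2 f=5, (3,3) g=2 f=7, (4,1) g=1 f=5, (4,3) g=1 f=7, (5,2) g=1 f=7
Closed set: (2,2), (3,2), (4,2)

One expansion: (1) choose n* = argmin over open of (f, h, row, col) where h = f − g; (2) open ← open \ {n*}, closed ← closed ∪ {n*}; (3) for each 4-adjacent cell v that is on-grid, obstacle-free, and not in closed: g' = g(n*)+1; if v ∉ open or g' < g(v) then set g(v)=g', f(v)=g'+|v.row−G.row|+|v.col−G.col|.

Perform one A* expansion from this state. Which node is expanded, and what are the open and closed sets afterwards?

step 1: expand (2,1) (f=5, h=2) → closed; open now [(1,1) g=4 f=5, (2,0) g=4 f=7, (2,3) g=3 f=7, (3,1) g=2 f=5, (3,3) g=2 f=7, (4,1) g=1 f=5, (4,3) g=1 f=7, (5,2) g=1 f=7]

expanded=(2,1); open=[(1,1) g=4 f=5, (2,0) g=4 f=7, (2,3) g=3 f=7, (3,1) g=2 f=5, (3,3) g=2 f=7, (4,1) g=1 f=5, (4,3) g=1 f=7, (5,2) g=1 f=7]; closed=[(2,1), (2,2), (3,2), (4,2)]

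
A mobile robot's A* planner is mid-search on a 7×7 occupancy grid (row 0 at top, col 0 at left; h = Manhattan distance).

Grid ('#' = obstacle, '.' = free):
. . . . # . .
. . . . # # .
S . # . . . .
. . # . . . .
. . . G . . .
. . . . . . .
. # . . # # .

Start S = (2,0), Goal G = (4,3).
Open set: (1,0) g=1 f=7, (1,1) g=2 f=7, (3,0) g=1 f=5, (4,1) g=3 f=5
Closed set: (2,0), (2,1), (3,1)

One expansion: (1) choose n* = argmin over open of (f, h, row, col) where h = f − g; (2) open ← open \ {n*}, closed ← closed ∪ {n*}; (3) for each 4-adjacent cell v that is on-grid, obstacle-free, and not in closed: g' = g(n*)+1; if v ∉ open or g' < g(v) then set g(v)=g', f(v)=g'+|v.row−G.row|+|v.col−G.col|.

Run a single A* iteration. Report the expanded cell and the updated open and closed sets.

step 1: expand (4,1) (f=5, h=2) → closed; open now [(1,0) g=1 f=7, (1,1) g=2 f=7, (3,0) g=1 f=5, (4,0) g=4 f=7, (4,2) g=4 f=5, (5,1) g=4 f=7]

expanded=(4,1); open=[(1,0) g=1 f=7, (1,1) g=2 f=7, (3,0) g=1 f=5, (4,0) g=4 f=7, (4,2) g=4 f=5, (5,1) g=4 f=7]; closed=[(2,0), (2,1), (3,1), (4,1)]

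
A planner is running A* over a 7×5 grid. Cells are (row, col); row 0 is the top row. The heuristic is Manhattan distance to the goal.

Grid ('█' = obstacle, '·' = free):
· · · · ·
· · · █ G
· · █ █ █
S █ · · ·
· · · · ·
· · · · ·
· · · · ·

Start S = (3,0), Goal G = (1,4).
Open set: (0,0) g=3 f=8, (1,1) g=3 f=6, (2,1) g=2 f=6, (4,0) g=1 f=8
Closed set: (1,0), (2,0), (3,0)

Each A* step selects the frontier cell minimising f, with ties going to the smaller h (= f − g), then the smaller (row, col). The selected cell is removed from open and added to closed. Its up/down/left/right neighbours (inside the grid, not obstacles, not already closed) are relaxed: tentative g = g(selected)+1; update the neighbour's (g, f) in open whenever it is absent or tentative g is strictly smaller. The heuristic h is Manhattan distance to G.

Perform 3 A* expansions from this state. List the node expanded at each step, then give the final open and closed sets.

step 1: expand (1,1) (f=6, h=3) → closed; open now [(0,0) g=3 f=8, (0,1) g=4 f=8, (1,2) g=4 f=6, (2,1) g=2 f=6, (4,0) g=1 f=8]
step 2: expand (1,2) (f=6, h=2) → closed; open now [(0,0) g=3 f=8, (0,1) g=4 f=8, (0,2) g=5 f=8, (2,1) g=2 f=6, (4,0) g=1 f=8]
step 3: expand (2,1) (f=6, h=4) → closed; open now [(0,0) g=3 f=8, (0,1) g=4 f=8, (0,2) g=5 f=8, (4,0) g=1 f=8]

order=[(1,1) → (1,2) → (2,1)]; open=[(0,0) g=3 f=8, (0,1) g=4 f=8, (0,2) g=5 f=8, (4,0) g=1 f=8]; closed=[(1,0), (1,1), (1,2), (2,0), (2,1), (3,0)]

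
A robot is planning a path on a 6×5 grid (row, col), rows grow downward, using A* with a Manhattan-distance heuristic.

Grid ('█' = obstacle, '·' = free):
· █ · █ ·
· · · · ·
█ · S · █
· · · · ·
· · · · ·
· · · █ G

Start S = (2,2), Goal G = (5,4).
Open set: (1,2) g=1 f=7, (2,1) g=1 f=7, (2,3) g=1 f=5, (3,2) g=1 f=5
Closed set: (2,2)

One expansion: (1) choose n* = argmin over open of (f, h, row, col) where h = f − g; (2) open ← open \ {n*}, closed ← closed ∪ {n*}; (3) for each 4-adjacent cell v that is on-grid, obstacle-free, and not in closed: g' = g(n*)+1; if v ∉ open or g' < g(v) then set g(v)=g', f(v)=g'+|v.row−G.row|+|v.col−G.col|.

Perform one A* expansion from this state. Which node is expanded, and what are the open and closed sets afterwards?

expanded=(2,3); open=[(1,2) g=1 f=7, (1,3) g=2 f=7, (2,1) g=1 f=7, (3,2) g=1 f=5, (3,3) g=2 f=5]; closed=[(2,2), (2,3)]

step 1: expand (2,3) (f=5, h=4) → closed; open now [(1,2) g=1 f=7, (1,3) g=2 f=7, (2,1) g=1 f=7, (3,2) g=1 f=5, (3,3) g=2 f=5]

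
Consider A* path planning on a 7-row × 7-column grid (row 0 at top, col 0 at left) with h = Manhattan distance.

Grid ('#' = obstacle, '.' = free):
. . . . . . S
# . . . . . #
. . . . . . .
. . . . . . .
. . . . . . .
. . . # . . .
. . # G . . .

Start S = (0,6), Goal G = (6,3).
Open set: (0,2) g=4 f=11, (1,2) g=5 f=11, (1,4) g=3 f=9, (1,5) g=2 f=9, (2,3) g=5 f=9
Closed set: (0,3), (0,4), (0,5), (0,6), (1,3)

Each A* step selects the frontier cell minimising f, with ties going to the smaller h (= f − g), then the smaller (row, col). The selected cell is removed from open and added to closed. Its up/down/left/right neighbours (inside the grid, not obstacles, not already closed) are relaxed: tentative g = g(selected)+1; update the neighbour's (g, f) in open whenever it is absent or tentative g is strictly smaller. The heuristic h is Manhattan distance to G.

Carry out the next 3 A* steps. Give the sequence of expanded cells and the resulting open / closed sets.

step 1: expand (2,3) (f=9, h=4) → closed; open now [(0,2) g=4 f=11, (1,2) g=5 f=11, (1,4) g=3 f=9, (1,5) g=2 f=9, (2,2) g=6 f=11, (2,4) g=6 f=11, (3,3) g=6 f=9]
step 2: expand (3,3) (f=9, h=3) → closed; open now [(0,2) g=4 f=11, (1,2) g=5 f=11, (1,4) g=3 f=9, (1,5) g=2 f=9, (2,2) g=6 f=11, (2,4) g=6 f=11, (3,2) g=7 f=11, (3,4) g=7 f=11, (4,3) g=7 f=9]
step 3: expand (4,3) (f=9, h=2) → closed; open now [(0,2) g=4 f=11, (1,2) g=5 f=11, (1,4) g=3 f=9, (1,5) g=2 f=9, (2,2) g=6 f=11, (2,4) g=6 f=11, (3,2) g=7 f=11, (3,4) g=7 f=11, (4,2) g=8 f=11, (4,4) g=8 f=11]

order=[(2,3) → (3,3) → (4,3)]; open=[(0,2) g=4 f=11, (1,2) g=5 f=11, (1,4) g=3 f=9, (1,5) g=2 f=9, (2,2) g=6 f=11, (2,4) g=6 f=11, (3,2) g=7 f=11, (3,4) g=7 f=11, (4,2) g=8 f=11, (4,4) g=8 f=11]; closed=[(0,3), (0,4), (0,5), (0,6), (1,3), (2,3), (3,3), (4,3)]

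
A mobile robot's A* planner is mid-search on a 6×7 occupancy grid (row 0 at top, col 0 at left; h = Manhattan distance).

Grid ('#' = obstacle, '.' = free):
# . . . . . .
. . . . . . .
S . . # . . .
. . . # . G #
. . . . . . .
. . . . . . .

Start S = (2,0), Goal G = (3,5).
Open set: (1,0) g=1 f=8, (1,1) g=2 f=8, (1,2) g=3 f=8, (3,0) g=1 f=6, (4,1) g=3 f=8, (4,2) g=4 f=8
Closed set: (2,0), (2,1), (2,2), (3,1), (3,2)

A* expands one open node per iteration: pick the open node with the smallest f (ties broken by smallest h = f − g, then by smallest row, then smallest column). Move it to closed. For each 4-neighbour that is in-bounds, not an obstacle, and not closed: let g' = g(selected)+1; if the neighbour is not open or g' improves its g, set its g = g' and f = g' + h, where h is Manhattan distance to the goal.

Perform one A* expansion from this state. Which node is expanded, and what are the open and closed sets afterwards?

step 1: expand (3,0) (f=6, h=5) → closed; open now [(1,0) g=1 f=8, (1,1) g=2 f=8, (1,2) g=3 f=8, (4,0) g=2 f=8, (4,1) g=3 f=8, (4,2) g=4 f=8]

expanded=(3,0); open=[(1,0) g=1 f=8, (1,1) g=2 f=8, (1,2) g=3 f=8, (4,0) g=2 f=8, (4,1) g=3 f=8, (4,2) g=4 f=8]; closed=[(2,0), (2,1), (2,2), (3,0), (3,1), (3,2)]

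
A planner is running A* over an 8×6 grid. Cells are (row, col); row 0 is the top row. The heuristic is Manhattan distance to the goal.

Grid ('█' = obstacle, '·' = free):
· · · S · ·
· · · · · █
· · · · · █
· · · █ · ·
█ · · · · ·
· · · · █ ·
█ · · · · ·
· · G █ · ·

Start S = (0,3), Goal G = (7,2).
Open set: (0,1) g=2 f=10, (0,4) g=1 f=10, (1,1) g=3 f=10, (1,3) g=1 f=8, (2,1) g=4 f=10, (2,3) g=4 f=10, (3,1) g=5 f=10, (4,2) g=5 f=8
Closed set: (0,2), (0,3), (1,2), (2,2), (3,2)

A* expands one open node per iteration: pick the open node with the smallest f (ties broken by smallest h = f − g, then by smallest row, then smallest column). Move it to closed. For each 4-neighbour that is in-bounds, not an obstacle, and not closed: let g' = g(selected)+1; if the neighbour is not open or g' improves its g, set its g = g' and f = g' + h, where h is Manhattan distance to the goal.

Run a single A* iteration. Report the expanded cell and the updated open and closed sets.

step 1: expand (4,2) (f=8, h=3) → closed; open now [(0,1) g=2 f=10, (0,4) g=1 f=10, (1,1) g=3 f=10, (1,3) g=1 f=8, (2,1) g=4 f=10, (2,3) g=4 f=10, (3,1) g=5 f=10, (4,1) g=6 f=10, (4,3) g=6 f=10, (5,2) g=6 f=8]

expanded=(4,2); open=[(0,1) g=2 f=10, (0,4) g=1 f=10, (1,1) g=3 f=10, (1,3) g=1 f=8, (2,1) g=4 f=10, (2,3) g=4 f=10, (3,1) g=5 f=10, (4,1) g=6 f=10, (4,3) g=6 f=10, (5,2) g=6 f=8]; closed=[(0,2), (0,3), (1,2), (2,2), (3,2), (4,2)]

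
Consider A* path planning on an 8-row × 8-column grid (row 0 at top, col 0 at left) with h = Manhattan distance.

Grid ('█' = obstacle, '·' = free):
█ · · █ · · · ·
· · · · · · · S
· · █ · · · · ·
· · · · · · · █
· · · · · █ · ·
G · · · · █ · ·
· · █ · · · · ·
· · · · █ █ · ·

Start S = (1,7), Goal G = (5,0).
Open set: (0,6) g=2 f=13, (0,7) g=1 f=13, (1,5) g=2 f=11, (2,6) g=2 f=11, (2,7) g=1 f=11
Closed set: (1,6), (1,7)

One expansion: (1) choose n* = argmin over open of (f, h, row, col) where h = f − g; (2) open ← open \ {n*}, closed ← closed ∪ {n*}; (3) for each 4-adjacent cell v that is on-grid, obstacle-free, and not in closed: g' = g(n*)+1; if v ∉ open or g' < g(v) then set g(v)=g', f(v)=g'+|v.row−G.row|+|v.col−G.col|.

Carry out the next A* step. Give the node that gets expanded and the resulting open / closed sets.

step 1: expand (1,5) (f=11, h=9) → closed; open now [(0,5) g=3 f=13, (0,6) g=2 f=13, (0,7) g=1 f=13, (1,4) g=3 f=11, (2,5) g=3 f=11, (2,6) g=2 f=11, (2,7) g=1 f=11]

expanded=(1,5); open=[(0,5) g=3 f=13, (0,6) g=2 f=13, (0,7) g=1 f=13, (1,4) g=3 f=11, (2,5) g=3 f=11, (2,6) g=2 f=11, (2,7) g=1 f=11]; closed=[(1,5), (1,6), (1,7)]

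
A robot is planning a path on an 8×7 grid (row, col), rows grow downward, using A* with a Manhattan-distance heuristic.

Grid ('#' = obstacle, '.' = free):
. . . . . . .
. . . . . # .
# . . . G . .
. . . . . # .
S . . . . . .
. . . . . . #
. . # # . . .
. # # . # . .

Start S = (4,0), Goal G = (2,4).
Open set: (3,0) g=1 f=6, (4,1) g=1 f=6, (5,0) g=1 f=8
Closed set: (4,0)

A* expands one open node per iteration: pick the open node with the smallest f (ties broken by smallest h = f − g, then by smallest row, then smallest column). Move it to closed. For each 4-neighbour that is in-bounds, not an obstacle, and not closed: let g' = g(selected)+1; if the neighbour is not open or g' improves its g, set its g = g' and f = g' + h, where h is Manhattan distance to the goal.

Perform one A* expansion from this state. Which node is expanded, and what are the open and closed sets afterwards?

step 1: expand (3,0) (f=6, h=5) → closed; open now [(3,1) g=2 f=6, (4,1) g=1 f=6, (5,0) g=1 f=8]

expanded=(3,0); open=[(3,1) g=2 f=6, (4,1) g=1 f=6, (5,0) g=1 f=8]; closed=[(3,0), (4,0)]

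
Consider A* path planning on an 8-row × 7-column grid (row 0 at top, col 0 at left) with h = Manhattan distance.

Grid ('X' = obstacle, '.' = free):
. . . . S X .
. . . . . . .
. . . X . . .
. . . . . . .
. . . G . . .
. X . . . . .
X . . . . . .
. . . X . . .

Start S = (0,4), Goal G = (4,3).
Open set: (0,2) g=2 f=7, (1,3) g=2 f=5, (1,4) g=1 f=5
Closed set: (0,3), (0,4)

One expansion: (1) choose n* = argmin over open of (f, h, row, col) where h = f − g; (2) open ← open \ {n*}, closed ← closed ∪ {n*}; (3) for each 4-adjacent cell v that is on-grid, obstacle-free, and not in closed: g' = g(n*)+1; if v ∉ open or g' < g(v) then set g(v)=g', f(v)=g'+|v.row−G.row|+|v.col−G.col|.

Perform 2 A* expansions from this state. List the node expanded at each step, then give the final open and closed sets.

order=[(1,3) → (1,4)]; open=[(0,2) g=2 f=7, (1,2) g=3 f=7, (1,5) g=2 f=7, (2,4) g=2 f=5]; closed=[(0,3), (0,4), (1,3), (1,4)]

step 1: expand (1,3) (f=5, h=3) → closed; open now [(0,2) g=2 f=7, (1,2) g=3 f=7, (1,4) g=1 f=5]
step 2: expand (1,4) (f=5, h=4) → closed; open now [(0,2) g=2 f=7, (1,2) g=3 f=7, (1,5) g=2 f=7, (2,4) g=2 f=5]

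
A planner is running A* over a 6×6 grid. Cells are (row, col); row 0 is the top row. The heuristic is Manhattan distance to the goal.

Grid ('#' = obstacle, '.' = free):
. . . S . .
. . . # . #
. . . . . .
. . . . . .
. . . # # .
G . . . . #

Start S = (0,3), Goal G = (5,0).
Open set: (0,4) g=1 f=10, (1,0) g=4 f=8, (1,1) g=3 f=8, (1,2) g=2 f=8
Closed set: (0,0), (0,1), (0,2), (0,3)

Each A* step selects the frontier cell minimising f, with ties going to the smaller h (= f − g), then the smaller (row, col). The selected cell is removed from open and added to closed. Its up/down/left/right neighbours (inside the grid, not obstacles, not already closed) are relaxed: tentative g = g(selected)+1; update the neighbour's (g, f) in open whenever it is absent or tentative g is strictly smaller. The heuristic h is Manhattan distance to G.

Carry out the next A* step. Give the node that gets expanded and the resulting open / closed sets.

expanded=(1,0); open=[(0,4) g=1 f=10, (1,1) g=3 f=8, (1,2) g=2 f=8, (2,0) g=5 f=8]; closed=[(0,0), (0,1), (0,2), (0,3), (1,0)]

step 1: expand (1,0) (f=8, h=4) → closed; open now [(0,4) g=1 f=10, (1,1) g=3 f=8, (1,2) g=2 f=8, (2,0) g=5 f=8]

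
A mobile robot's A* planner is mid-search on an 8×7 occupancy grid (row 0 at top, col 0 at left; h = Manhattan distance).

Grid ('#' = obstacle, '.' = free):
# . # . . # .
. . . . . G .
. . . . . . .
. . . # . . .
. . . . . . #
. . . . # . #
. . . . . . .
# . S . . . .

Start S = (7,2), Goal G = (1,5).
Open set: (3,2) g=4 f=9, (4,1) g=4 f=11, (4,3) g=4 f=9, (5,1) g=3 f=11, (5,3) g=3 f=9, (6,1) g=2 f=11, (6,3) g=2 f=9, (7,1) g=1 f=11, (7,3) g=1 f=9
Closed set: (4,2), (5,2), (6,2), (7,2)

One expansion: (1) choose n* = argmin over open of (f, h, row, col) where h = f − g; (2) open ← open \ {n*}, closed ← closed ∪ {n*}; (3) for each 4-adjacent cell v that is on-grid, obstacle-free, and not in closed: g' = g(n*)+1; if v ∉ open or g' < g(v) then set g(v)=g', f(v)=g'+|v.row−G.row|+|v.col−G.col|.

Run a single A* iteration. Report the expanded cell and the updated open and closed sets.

step 1: expand (3,2) (f=9, h=5) → closed; open now [(2,2) g=5 f=9, (3,1) g=5 f=11, (4,1) g=4 f=11, (4,3) g=4 f=9, (5,1) g=3 f=11, (5,3) g=3 f=9, (6,1) g=2 f=11, (6,3) g=2 f=9, (7,1) g=1 f=11, (7,3) g=1 f=9]

expanded=(3,2); open=[(2,2) g=5 f=9, (3,1) g=5 f=11, (4,1) g=4 f=11, (4,3) g=4 f=9, (5,1) g=3 f=11, (5,3) g=3 f=9, (6,1) g=2 f=11, (6,3) g=2 f=9, (7,1) g=1 f=11, (7,3) g=1 f=9]; closed=[(3,2), (4,2), (5,2), (6,2), (7,2)]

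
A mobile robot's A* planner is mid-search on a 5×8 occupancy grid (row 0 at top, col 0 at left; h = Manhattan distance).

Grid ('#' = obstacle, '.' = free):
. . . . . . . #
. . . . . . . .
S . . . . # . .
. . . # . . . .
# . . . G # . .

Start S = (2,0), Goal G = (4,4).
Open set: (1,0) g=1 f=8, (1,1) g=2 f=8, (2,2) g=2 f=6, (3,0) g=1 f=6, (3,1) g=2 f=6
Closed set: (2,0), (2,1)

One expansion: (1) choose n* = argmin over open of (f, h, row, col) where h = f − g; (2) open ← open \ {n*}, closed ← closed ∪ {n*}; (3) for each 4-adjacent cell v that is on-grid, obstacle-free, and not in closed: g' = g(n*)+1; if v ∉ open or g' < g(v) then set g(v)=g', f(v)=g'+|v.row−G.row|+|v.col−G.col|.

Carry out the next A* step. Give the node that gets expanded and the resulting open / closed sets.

step 1: expand (2,2) (f=6, h=4) → closed; open now [(1,0) g=1 f=8, (1,1) g=2 f=8, (1,2) g=3 f=8, (2,3) g=3 f=6, (3,0) g=1 f=6, (3,1) g=2 f=6, (3,2) g=3 f=6]

expanded=(2,2); open=[(1,0) g=1 f=8, (1,1) g=2 f=8, (1,2) g=3 f=8, (2,3) g=3 f=6, (3,0) g=1 f=6, (3,1) g=2 f=6, (3,2) g=3 f=6]; closed=[(2,0), (2,1), (2,2)]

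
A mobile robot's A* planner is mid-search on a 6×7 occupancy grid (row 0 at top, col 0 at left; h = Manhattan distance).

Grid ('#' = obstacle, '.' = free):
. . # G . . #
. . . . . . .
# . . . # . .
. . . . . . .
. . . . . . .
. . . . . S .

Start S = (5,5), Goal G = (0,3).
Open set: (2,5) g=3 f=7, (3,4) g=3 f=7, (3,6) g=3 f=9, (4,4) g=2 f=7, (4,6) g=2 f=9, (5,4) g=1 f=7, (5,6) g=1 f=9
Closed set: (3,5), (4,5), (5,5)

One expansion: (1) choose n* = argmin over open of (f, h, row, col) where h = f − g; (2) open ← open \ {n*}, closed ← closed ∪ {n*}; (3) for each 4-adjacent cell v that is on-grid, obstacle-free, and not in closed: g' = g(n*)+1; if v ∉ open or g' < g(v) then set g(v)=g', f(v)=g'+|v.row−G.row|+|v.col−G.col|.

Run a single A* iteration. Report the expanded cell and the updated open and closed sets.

expanded=(2,5); open=[(1,5) g=4 f=7, (2,6) g=4 f=9, (3,4) g=3 f=7, (3,6) g=3 f=9, (4,4) g=2 f=7, (4,6) g=2 f=9, (5,4) g=1 f=7, (5,6) g=1 f=9]; closed=[(2,5), (3,5), (4,5), (5,5)]

step 1: expand (2,5) (f=7, h=4) → closed; open now [(1,5) g=4 f=7, (2,6) g=4 f=9, (3,4) g=3 f=7, (3,6) g=3 f=9, (4,4) g=2 f=7, (4,6) g=2 f=9, (5,4) g=1 f=7, (5,6) g=1 f=9]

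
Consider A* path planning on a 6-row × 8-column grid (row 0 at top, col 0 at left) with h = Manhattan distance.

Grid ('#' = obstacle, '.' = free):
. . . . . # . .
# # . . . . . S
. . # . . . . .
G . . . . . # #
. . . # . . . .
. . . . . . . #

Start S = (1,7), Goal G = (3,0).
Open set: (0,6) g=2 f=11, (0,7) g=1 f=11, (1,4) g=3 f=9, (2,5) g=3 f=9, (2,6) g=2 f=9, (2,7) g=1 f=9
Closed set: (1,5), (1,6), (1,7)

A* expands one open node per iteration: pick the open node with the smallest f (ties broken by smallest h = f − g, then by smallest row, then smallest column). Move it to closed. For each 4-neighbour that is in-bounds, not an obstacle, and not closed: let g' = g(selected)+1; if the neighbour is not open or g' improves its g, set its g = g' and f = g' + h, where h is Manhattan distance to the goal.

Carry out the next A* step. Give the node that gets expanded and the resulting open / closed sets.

step 1: expand (1,4) (f=9, h=6) → closed; open now [(0,4) g=4 f=11, (0,6) g=2 f=11, (0,7) g=1 f=11, (1,3) g=4 f=9, (2,4) g=4 f=9, (2,5) g=3 f=9, (2,6) g=2 f=9, (2,7) g=1 f=9]

expanded=(1,4); open=[(0,4) g=4 f=11, (0,6) g=2 f=11, (0,7) g=1 f=11, (1,3) g=4 f=9, (2,4) g=4 f=9, (2,5) g=3 f=9, (2,6) g=2 f=9, (2,7) g=1 f=9]; closed=[(1,4), (1,5), (1,6), (1,7)]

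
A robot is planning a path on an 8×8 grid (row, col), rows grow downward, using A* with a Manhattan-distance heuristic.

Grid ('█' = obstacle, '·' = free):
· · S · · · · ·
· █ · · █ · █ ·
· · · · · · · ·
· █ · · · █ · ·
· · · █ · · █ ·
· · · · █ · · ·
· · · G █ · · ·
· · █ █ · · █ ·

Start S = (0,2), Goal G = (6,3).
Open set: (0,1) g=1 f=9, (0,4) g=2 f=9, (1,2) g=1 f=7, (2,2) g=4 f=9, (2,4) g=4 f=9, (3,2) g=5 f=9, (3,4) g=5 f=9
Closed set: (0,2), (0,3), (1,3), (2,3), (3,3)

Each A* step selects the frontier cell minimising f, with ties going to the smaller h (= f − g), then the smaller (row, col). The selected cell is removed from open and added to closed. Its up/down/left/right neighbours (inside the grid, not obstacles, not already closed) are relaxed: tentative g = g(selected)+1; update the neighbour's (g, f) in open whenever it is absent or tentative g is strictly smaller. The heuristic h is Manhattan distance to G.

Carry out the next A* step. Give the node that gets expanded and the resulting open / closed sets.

expanded=(1,2); open=[(0,1) g=1 f=9, (0,4) g=2 f=9, (2,2) g=2 f=7, (2,4) g=4 f=9, (3,2) g=5 f=9, (3,4) g=5 f=9]; closed=[(0,2), (0,3), (1,2), (1,3), (2,3), (3,3)]

step 1: expand (1,2) (f=7, h=6) → closed; open now [(0,1) g=1 f=9, (0,4) g=2 f=9, (2,2) g=2 f=7, (2,4) g=4 f=9, (3,2) g=5 f=9, (3,4) g=5 f=9]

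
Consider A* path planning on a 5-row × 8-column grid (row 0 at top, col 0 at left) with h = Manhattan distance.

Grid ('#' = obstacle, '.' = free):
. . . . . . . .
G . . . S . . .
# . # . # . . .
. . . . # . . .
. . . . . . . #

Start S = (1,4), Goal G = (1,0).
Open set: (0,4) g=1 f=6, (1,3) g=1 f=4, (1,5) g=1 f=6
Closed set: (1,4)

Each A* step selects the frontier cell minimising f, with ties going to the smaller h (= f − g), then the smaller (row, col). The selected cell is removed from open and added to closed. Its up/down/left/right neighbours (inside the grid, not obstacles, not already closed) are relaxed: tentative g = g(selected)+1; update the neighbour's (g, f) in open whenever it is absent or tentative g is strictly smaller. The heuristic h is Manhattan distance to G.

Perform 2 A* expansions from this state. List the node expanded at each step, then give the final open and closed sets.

step 1: expand (1,3) (f=4, h=3) → closed; open now [(0,3) g=2 f=6, (0,4) g=1 f=6, (1,2) g=2 f=4, (1,5) g=1 f=6, (2,3) g=2 f=6]
step 2: expand (1,2) (f=4, h=2) → closed; open now [(0,2) g=3 f=6, (0,3) g=2 f=6, (0,4) g=1 f=6, (1,1) g=3 f=4, (1,5) g=1 f=6, (2,3) g=2 f=6]

order=[(1,3) → (1,2)]; open=[(0,2) g=3 f=6, (0,3) g=2 f=6, (0,4) g=1 f=6, (1,1) g=3 f=4, (1,5) g=1 f=6, (2,3) g=2 f=6]; closed=[(1,2), (1,3), (1,4)]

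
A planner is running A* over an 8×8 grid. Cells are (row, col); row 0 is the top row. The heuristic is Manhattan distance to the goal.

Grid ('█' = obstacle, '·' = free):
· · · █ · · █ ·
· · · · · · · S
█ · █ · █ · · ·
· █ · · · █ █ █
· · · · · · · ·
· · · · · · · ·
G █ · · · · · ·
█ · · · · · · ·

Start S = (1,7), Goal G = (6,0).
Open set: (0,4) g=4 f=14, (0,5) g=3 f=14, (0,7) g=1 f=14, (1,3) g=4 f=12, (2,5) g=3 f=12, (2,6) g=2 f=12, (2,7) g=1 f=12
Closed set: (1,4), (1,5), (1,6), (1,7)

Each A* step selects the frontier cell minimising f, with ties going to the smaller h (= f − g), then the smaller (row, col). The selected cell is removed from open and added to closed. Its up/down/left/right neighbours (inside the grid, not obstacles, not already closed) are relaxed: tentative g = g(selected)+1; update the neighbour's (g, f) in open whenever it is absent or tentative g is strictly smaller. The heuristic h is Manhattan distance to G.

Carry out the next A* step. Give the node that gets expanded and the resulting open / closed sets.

step 1: expand (1,3) (f=12, h=8) → closed; open now [(0,4) g=4 f=14, (0,5) g=3 f=14, (0,7) g=1 f=14, (1,2) g=5 f=12, (2,3) g=5 f=12, (2,5) g=3 f=12, (2,6) g=2 f=12, (2,7) g=1 f=12]

expanded=(1,3); open=[(0,4) g=4 f=14, (0,5) g=3 f=14, (0,7) g=1 f=14, (1,2) g=5 f=12, (2,3) g=5 f=12, (2,5) g=3 f=12, (2,6) g=2 f=12, (2,7) g=1 f=12]; closed=[(1,3), (1,4), (1,5), (1,6), (1,7)]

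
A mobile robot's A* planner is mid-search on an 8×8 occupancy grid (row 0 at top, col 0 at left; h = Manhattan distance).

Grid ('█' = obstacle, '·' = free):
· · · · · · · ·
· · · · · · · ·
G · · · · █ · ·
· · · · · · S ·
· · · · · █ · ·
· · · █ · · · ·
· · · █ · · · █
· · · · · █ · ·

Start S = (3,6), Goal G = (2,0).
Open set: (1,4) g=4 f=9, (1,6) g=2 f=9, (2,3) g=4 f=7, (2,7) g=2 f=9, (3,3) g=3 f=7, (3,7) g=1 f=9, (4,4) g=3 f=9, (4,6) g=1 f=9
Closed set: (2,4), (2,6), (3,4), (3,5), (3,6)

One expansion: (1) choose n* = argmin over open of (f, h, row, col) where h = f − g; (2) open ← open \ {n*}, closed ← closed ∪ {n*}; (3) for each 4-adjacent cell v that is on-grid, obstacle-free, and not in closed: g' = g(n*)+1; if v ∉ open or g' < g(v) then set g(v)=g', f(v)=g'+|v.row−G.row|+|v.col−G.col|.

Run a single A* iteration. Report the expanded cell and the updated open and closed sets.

step 1: expand (2,3) (f=7, h=3) → closed; open now [(1,3) g=5 f=9, (1,4) g=4 f=9, (1,6) g=2 f=9, (2,2) g=5 f=7, (2,7) g=2 f=9, (3,3) g=3 f=7, (3,7) g=1 f=9, (4,4) g=3 f=9, (4,6) g=1 f=9]

expanded=(2,3); open=[(1,3) g=5 f=9, (1,4) g=4 f=9, (1,6) g=2 f=9, (2,2) g=5 f=7, (2,7) g=2 f=9, (3,3) g=3 f=7, (3,7) g=1 f=9, (4,4) g=3 f=9, (4,6) g=1 f=9]; closed=[(2,3), (2,4), (2,6), (3,4), (3,5), (3,6)]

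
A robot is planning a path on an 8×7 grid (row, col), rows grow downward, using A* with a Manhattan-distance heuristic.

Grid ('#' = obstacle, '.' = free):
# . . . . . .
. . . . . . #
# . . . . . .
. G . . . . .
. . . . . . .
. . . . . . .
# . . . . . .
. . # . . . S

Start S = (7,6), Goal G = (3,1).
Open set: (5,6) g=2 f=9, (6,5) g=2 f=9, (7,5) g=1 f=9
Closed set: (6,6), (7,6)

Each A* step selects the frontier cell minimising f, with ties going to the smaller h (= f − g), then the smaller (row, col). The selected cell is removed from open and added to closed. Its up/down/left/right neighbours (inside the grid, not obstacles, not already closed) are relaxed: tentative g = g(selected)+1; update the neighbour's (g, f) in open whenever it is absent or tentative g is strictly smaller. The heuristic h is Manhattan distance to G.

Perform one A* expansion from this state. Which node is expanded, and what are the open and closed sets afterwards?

expanded=(5,6); open=[(4,6) g=3 f=9, (5,5) g=3 f=9, (6,5) g=2 f=9, (7,5) g=1 f=9]; closed=[(5,6), (6,6), (7,6)]

step 1: expand (5,6) (f=9, h=7) → closed; open now [(4,6) g=3 f=9, (5,5) g=3 f=9, (6,5) g=2 f=9, (7,5) g=1 f=9]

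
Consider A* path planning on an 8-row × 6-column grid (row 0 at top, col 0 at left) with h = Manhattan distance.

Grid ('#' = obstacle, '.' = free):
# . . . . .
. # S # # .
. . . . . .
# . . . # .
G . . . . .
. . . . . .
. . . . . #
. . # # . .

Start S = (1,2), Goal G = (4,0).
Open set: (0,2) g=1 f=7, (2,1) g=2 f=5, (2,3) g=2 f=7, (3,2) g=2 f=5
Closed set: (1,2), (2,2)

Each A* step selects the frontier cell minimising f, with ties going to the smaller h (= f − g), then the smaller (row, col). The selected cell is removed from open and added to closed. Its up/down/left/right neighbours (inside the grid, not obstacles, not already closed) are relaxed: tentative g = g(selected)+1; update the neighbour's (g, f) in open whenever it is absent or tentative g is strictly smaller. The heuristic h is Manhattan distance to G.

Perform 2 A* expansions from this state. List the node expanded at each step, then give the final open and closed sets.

order=[(2,1) → (2,0)]; open=[(0,2) g=1 f=7, (1,0) g=4 f=7, (2,3) g=2 f=7, (3,1) g=3 f=5, (3,2) g=2 f=5]; closed=[(1,2), (2,0), (2,1), (2,2)]

step 1: expand (2,1) (f=5, h=3) → closed; open now [(0,2) g=1 f=7, (2,0) g=3 f=5, (2,3) g=2 f=7, (3,1) g=3 f=5, (3,2) g=2 f=5]
step 2: expand (2,0) (f=5, h=2) → closed; open now [(0,2) g=1 f=7, (1,0) g=4 f=7, (2,3) g=2 f=7, (3,1) g=3 f=5, (3,2) g=2 f=5]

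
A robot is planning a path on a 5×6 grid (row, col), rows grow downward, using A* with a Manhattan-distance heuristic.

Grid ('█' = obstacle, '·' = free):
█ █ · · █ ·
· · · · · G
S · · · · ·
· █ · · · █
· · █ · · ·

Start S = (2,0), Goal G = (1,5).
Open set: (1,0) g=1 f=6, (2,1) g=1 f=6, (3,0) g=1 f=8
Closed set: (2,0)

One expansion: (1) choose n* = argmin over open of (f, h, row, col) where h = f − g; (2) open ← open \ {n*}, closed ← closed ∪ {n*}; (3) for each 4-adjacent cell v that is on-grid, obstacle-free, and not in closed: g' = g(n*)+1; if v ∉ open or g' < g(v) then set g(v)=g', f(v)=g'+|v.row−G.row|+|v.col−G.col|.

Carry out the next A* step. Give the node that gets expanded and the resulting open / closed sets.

expanded=(1,0); open=[(1,1) g=2 f=6, (2,1) g=1 f=6, (3,0) g=1 f=8]; closed=[(1,0), (2,0)]

step 1: expand (1,0) (f=6, h=5) → closed; open now [(1,1) g=2 f=6, (2,1) g=1 f=6, (3,0) g=1 f=8]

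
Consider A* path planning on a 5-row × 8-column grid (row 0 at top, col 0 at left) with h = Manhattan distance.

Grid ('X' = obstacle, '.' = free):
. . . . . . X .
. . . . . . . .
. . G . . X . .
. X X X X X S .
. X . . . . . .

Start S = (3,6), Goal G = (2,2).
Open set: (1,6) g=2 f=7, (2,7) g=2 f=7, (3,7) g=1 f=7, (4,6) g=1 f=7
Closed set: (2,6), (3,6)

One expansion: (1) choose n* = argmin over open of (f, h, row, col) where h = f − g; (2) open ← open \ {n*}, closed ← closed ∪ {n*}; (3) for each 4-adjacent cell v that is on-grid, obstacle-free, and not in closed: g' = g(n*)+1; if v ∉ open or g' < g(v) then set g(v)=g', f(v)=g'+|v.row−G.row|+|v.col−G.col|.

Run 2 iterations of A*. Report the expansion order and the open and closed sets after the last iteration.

order=[(1,6) → (1,5)]; open=[(0,5) g=4 f=9, (1,4) g=4 f=7, (1,7) g=3 f=9, (2,7) g=2 f=7, (3,7) g=1 f=7, (4,6) g=1 f=7]; closed=[(1,5), (1,6), (2,6), (3,6)]

step 1: expand (1,6) (f=7, h=5) → closed; open now [(1,5) g=3 f=7, (1,7) g=3 f=9, (2,7) g=2 f=7, (3,7) g=1 f=7, (4,6) g=1 f=7]
step 2: expand (1,5) (f=7, h=4) → closed; open now [(0,5) g=4 f=9, (1,4) g=4 f=7, (1,7) g=3 f=9, (2,7) g=2 f=7, (3,7) g=1 f=7, (4,6) g=1 f=7]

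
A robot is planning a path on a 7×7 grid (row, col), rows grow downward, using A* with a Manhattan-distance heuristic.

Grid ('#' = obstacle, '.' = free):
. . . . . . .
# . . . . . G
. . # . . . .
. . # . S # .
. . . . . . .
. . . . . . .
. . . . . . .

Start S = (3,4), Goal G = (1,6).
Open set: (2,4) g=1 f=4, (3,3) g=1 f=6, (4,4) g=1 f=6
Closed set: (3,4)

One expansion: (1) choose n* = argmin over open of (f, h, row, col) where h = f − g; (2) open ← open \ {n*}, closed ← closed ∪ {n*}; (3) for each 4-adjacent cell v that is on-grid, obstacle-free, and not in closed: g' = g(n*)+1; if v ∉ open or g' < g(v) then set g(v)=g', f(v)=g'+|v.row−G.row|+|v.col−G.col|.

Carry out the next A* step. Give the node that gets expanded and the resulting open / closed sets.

expanded=(2,4); open=[(1,4) g=2 f=4, (2,3) g=2 f=6, (2,5) g=2 f=4, (3,3) g=1 f=6, (4,4) g=1 f=6]; closed=[(2,4), (3,4)]

step 1: expand (2,4) (f=4, h=3) → closed; open now [(1,4) g=2 f=4, (2,3) g=2 f=6, (2,5) g=2 f=4, (3,3) g=1 f=6, (4,4) g=1 f=6]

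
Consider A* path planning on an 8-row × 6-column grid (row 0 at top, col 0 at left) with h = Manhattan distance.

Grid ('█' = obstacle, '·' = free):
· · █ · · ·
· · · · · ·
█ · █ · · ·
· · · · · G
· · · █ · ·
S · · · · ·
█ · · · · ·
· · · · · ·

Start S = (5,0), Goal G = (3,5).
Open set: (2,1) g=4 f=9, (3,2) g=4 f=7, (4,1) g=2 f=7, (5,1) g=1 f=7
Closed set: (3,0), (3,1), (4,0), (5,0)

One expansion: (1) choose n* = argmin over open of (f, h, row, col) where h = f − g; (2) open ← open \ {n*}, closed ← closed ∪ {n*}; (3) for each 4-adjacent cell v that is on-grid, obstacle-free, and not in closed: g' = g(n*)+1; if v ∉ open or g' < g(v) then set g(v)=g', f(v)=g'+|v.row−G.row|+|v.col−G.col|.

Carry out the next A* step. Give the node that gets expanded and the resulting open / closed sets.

expanded=(3,2); open=[(2,1) g=4 f=9, (3,3) g=5 f=7, (4,1) g=2 f=7, (4,2) g=5 f=9, (5,1) g=1 f=7]; closed=[(3,0), (3,1), (3,2), (4,0), (5,0)]

step 1: expand (3,2) (f=7, h=3) → closed; open now [(2,1) g=4 f=9, (3,3) g=5 f=7, (4,1) g=2 f=7, (4,2) g=5 f=9, (5,1) g=1 f=7]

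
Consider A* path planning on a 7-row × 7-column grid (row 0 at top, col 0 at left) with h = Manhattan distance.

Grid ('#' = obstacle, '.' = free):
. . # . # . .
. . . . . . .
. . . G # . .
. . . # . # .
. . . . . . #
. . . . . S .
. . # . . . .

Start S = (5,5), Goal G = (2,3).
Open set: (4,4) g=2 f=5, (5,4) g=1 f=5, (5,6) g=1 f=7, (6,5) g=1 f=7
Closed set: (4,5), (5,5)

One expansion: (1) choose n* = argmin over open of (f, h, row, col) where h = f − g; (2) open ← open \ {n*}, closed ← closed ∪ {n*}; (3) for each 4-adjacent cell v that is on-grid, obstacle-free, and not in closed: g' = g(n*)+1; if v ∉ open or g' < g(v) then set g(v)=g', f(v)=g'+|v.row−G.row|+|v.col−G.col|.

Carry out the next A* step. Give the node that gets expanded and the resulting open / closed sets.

step 1: expand (4,4) (f=5, h=3) → closed; open now [(3,4) g=3 f=5, (4,3) g=3 f=5, (5,4) g=1 f=5, (5,6) g=1 f=7, (6,5) g=1 f=7]

expanded=(4,4); open=[(3,4) g=3 f=5, (4,3) g=3 f=5, (5,4) g=1 f=5, (5,6) g=1 f=7, (6,5) g=1 f=7]; closed=[(4,4), (4,5), (5,5)]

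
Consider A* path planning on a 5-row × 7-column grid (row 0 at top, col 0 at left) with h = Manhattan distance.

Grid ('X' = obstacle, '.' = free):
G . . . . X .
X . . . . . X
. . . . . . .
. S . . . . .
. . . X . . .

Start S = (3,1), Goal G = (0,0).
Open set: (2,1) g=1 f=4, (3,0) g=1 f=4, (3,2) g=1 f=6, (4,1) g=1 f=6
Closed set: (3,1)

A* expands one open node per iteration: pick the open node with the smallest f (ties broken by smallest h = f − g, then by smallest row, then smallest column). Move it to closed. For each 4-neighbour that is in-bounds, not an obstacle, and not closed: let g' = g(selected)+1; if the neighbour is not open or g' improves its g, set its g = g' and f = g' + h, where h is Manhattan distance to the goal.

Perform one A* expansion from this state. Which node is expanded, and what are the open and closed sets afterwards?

expanded=(2,1); open=[(1,1) g=2 f=4, (2,0) g=2 f=4, (2,2) g=2 f=6, (3,0) g=1 f=4, (3,2) g=1 f=6, (4,1) g=1 f=6]; closed=[(2,1), (3,1)]

step 1: expand (2,1) (f=4, h=3) → closed; open now [(1,1) g=2 f=4, (2,0) g=2 f=4, (2,2) g=2 f=6, (3,0) g=1 f=4, (3,2) g=1 f=6, (4,1) g=1 f=6]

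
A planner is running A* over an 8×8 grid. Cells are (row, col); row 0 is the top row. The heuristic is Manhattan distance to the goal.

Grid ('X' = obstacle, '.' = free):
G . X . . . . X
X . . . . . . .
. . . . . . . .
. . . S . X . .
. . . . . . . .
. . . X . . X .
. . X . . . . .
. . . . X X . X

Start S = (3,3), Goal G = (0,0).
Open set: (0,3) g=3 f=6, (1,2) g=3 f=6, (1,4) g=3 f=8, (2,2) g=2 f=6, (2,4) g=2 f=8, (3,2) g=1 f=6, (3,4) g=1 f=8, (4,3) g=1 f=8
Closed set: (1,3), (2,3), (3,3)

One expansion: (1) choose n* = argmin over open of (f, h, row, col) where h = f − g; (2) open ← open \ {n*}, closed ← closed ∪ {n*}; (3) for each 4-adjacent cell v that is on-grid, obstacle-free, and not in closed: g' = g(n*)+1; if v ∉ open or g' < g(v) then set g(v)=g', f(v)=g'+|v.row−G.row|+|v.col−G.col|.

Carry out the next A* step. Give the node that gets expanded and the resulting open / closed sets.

expanded=(0,3); open=[(0,4) g=4 f=8, (1,2) g=3 f=6, (1,4) g=3 f=8, (2,2) g=2 f=6, (2,4) g=2 f=8, (3,2) g=1 f=6, (3,4) g=1 f=8, (4,3) g=1 f=8]; closed=[(0,3), (1,3), (2,3), (3,3)]

step 1: expand (0,3) (f=6, h=3) → closed; open now [(0,4) g=4 f=8, (1,2) g=3 f=6, (1,4) g=3 f=8, (2,2) g=2 f=6, (2,4) g=2 f=8, (3,2) g=1 f=6, (3,4) g=1 f=8, (4,3) g=1 f=8]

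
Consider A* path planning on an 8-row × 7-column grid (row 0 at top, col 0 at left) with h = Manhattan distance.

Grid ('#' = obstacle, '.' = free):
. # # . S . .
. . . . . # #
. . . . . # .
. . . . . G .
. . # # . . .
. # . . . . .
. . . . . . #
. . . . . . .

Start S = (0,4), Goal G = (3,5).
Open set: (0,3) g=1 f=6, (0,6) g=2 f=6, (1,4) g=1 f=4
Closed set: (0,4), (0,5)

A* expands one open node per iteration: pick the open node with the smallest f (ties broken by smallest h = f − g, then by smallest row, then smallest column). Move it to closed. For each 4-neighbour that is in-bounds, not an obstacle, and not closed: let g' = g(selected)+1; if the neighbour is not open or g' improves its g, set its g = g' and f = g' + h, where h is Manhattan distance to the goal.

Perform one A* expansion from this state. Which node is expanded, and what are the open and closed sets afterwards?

step 1: expand (1,4) (f=4, h=3) → closed; open now [(0,3) g=1 f=6, (0,6) g=2 f=6, (1,3) g=2 f=6, (2,4) g=2 f=4]

expanded=(1,4); open=[(0,3) g=1 f=6, (0,6) g=2 f=6, (1,3) g=2 f=6, (2,4) g=2 f=4]; closed=[(0,4), (0,5), (1,4)]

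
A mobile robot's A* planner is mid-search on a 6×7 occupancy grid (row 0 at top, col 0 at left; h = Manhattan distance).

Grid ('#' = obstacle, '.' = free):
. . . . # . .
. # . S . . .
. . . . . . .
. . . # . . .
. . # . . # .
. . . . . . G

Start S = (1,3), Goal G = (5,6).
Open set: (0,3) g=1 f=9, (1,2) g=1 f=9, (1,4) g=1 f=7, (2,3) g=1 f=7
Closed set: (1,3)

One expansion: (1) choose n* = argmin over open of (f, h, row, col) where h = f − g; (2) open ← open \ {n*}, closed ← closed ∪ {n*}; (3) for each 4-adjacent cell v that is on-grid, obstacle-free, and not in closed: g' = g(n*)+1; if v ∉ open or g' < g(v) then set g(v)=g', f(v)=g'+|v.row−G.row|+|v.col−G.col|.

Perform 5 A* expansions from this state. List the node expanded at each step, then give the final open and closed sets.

step 1: expand (1,4) (f=7, h=6) → closed; open now [(0,3) g=1 f=9, (1,2) g=1 f=9, (1,5) g=2 f=7, (2,3) g=1 f=7, (2,4) g=2 f=7]
step 2: expand (1,5) (f=7, h=5) → closed; open now [(0,3) g=1 f=9, (0,5) g=3 f=9, (1,2) g=1 f=9, (1,6) g=3 f=7, (2,3) g=1 f=7, (2,4) g=2 f=7, (2,5) g=3 f=7]
step 3: expand (1,6) (f=7, h=4) → closed; open now [(0,3) g=1 f=9, (0,5) g=3 f=9, (0,6) g=4 f=9, (1,2) g=1 f=9, (2,3) g=1 f=7, (2,4) g=2 f=7, (2,5) g=3 f=7, (2,6) g=4 f=7]
step 4: expand (2,6) (f=7, h=3) → closed; open now [(0,3) g=1 f=9, (0,5) g=3 f=9, (0,6) g=4 f=9, (1,2) g=1 f=9, (2,3) g=1 f=7, (2,4) g=2 f=7, (2,5) g=3 f=7, (3,6) g=5 f=7]
step 5: expand (3,6) (f=7, h=2) → closed; open now [(0,3) g=1 f=9, (0,5) g=3 f=9, (0,6) g=4 f=9, (1,2) g=1 f=9, (2,3) g=1 f=7, (2,4) g=2 f=7, (2,5) g=3 f=7, (3,5) g=6 f=9, (4,6) g=6 f=7]

order=[(1,4) → (1,5) → (1,6) → (2,6) → (3,6)]; open=[(0,3) g=1 f=9, (0,5) g=3 f=9, (0,6) g=4 f=9, (1,2) g=1 f=9, (2,3) g=1 f=7, (2,4) g=2 f=7, (2,5) g=3 f=7, (3,5) g=6 f=9, (4,6) g=6 f=7]; closed=[(1,3), (1,4), (1,5), (1,6), (2,6), (3,6)]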